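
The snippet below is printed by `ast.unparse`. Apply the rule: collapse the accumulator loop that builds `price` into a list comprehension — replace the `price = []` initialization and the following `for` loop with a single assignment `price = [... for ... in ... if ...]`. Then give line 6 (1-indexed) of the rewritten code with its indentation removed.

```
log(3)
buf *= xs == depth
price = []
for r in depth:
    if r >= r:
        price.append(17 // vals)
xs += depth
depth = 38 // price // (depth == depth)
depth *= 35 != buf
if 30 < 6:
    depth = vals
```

Transformed code:
log(3)
buf *= xs == depth
price = [17 // vals for r in depth if r >= r]
xs += depth
depth = 38 // price // (depth == depth)
depth *= 35 != buf
if 30 < 6:
    depth = vals

depth *= 35 != buf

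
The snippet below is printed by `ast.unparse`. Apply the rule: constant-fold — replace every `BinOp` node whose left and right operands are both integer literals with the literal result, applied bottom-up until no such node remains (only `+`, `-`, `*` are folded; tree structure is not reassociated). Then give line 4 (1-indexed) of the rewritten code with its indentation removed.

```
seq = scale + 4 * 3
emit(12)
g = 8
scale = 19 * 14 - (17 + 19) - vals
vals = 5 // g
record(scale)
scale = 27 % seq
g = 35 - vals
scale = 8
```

Transformed code:
seq = scale + 12
emit(12)
g = 8
scale = 230 - vals
vals = 5 // g
record(scale)
scale = 27 % seq
g = 35 - vals
scale = 8

scale = 230 - vals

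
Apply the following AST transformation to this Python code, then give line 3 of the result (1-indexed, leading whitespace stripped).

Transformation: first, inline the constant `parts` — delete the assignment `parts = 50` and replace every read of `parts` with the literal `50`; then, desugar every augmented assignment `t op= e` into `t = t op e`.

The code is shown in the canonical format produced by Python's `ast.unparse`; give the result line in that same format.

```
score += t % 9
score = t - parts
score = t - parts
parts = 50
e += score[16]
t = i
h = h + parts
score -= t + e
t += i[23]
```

Transformed code:
score = score + t % 9
score = t - 50
score = t - 50
e = e + score[16]
t = i
h = h + 50
score = score - (t + e)
t = t + i[23]

score = t - 50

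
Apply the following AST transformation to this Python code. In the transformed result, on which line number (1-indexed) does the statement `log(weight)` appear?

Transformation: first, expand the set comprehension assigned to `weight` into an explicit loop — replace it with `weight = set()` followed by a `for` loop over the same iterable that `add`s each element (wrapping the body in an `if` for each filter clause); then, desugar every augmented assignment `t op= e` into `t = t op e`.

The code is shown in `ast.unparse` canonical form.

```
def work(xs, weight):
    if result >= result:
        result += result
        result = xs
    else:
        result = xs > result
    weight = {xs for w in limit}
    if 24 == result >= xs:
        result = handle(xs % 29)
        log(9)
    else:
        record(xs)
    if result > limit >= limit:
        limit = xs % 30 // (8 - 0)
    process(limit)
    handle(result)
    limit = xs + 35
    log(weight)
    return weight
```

Transformed code:
def work(xs, weight):
    if result >= result:
        result = result + result
        result = xs
    else:
        result = xs > result
    weight = set()
    for w in limit:
        weight.add(xs)
    if 24 == result >= xs:
        result = handle(xs % 29)
        log(9)
    else:
        record(xs)
    if result > limit >= limit:
        limit = xs % 30 // (8 - 0)
    process(limit)
    handle(result)
    limit = xs + 35
    log(weight)
    return weight

20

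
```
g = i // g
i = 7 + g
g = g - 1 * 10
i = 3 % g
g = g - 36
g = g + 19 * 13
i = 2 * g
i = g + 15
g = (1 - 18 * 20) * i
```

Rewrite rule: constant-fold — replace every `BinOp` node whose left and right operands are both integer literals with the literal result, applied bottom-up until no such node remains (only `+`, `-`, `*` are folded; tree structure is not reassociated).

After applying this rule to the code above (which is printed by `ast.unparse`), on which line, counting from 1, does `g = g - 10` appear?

Transformed code:
g = i // g
i = 7 + g
g = g - 10
i = 3 % g
g = g - 36
g = g + 247
i = 2 * g
i = g + 15
g = -359 * i

3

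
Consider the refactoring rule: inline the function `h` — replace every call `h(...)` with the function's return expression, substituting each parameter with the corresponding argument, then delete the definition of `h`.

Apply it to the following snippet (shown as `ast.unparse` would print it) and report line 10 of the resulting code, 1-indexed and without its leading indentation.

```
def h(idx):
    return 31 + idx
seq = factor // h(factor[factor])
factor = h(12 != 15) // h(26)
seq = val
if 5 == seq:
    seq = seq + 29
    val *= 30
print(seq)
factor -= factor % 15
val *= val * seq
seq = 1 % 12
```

Transformed code:
seq = factor // (31 + factor[factor])
factor = (31 + (12 != 15)) // (31 + 26)
seq = val
if 5 == seq:
    seq = seq + 29
    val *= 30
print(seq)
factor -= factor % 15
val *= val * seq
seq = 1 % 12

seq = 1 % 12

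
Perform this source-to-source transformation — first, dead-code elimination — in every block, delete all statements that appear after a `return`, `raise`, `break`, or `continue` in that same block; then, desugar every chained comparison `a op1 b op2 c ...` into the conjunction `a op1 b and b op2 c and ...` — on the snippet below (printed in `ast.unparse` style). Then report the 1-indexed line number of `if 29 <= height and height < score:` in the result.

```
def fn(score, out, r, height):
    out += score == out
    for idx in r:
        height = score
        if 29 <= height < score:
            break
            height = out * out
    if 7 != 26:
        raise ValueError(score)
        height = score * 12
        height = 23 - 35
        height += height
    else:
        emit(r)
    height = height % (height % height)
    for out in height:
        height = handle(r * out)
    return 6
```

Transformed code:
def fn(score, out, r, height):
    out += score == out
    for idx in r:
        height = score
        if 29 <= height and height < score:
            break
    if 7 != 26:
        raise ValueError(score)
    else:
        emit(r)
    height = height % (height % height)
    for out in height:
        height = handle(r * out)
    return 6

5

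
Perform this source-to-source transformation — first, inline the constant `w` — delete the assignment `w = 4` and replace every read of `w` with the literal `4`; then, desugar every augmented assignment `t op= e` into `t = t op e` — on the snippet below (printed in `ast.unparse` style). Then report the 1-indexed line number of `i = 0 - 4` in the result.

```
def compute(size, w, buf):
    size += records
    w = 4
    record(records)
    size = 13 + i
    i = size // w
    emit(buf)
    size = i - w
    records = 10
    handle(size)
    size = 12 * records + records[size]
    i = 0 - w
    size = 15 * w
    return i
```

11

Transformed code:
def compute(size, w, buf):
    size = size + records
    record(records)
    size = 13 + i
    i = size // 4
    emit(buf)
    size = i - 4
    records = 10
    handle(size)
    size = 12 * records + records[size]
    i = 0 - 4
    size = 15 * 4
    return i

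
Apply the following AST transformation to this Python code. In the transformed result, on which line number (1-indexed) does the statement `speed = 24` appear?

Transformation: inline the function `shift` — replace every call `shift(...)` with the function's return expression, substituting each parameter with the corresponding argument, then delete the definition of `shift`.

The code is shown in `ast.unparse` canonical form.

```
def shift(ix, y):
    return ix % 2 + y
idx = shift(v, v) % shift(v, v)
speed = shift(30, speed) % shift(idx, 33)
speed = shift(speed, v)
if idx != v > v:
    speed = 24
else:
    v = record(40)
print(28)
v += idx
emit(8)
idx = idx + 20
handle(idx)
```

Transformed code:
idx = (v % 2 + v) % (v % 2 + v)
speed = (30 % 2 + speed) % (idx % 2 + 33)
speed = speed % 2 + v
if idx != v > v:
    speed = 24
else:
    v = record(40)
print(28)
v += idx
emit(8)
idx = idx + 20
handle(idx)

5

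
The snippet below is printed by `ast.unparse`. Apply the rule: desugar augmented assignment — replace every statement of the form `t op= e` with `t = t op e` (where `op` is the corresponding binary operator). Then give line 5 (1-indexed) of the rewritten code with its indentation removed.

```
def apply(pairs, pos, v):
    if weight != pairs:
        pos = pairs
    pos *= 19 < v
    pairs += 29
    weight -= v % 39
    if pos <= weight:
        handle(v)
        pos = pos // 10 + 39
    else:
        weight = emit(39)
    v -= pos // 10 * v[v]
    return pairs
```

pairs = pairs + 29

Transformed code:
def apply(pairs, pos, v):
    if weight != pairs:
        pos = pairs
    pos = pos * (19 < v)
    pairs = pairs + 29
    weight = weight - v % 39
    if pos <= weight:
        handle(v)
        pos = pos // 10 + 39
    else:
        weight = emit(39)
    v = v - pos // 10 * v[v]
    return pairs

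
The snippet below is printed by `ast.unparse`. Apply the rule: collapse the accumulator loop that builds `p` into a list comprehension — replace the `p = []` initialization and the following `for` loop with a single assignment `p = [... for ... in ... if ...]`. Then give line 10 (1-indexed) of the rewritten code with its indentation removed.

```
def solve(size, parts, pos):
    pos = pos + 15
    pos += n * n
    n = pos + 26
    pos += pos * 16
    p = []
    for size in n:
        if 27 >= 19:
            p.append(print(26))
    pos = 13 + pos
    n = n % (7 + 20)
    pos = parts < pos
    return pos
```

return pos

Transformed code:
def solve(size, parts, pos):
    pos = pos + 15
    pos += n * n
    n = pos + 26
    pos += pos * 16
    p = [print(26) for size in n if 27 >= 19]
    pos = 13 + pos
    n = n % (7 + 20)
    pos = parts < pos
    return pos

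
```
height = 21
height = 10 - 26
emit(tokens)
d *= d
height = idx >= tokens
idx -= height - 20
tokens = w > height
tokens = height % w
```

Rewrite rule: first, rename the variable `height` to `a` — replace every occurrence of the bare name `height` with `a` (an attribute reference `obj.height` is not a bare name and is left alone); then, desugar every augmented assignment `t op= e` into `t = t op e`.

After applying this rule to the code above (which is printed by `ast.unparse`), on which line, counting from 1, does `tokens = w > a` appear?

Transformed code:
a = 21
a = 10 - 26
emit(tokens)
d = d * d
a = idx >= tokens
idx = idx - (a - 20)
tokens = w > a
tokens = a % w

7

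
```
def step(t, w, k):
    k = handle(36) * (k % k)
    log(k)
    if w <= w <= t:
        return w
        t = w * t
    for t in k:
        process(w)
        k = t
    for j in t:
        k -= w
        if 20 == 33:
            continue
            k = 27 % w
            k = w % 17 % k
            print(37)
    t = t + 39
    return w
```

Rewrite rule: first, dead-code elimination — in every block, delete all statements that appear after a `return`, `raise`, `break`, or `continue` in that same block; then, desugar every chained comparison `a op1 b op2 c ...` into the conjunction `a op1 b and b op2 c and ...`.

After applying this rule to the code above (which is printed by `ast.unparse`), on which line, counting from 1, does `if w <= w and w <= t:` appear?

4

Transformed code:
def step(t, w, k):
    k = handle(36) * (k % k)
    log(k)
    if w <= w and w <= t:
        return w
    for t in k:
        process(w)
        k = t
    for j in t:
        k -= w
        if 20 == 33:
            continue
    t = t + 39
    return w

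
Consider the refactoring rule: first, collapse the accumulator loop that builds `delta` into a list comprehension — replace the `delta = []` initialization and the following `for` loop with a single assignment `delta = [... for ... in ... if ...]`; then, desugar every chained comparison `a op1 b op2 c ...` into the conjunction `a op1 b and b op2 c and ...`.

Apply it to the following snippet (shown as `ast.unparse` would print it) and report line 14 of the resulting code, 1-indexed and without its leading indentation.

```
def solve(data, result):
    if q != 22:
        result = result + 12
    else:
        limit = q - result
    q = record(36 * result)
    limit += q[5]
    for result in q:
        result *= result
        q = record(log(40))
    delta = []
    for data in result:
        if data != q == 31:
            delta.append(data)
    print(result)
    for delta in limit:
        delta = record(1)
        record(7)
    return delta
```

Transformed code:
def solve(data, result):
    if q != 22:
        result = result + 12
    else:
        limit = q - result
    q = record(36 * result)
    limit += q[5]
    for result in q:
        result *= result
        q = record(log(40))
    delta = [data for data in result if data != q and q == 31]
    print(result)
    for delta in limit:
        delta = record(1)
        record(7)
    return delta

delta = record(1)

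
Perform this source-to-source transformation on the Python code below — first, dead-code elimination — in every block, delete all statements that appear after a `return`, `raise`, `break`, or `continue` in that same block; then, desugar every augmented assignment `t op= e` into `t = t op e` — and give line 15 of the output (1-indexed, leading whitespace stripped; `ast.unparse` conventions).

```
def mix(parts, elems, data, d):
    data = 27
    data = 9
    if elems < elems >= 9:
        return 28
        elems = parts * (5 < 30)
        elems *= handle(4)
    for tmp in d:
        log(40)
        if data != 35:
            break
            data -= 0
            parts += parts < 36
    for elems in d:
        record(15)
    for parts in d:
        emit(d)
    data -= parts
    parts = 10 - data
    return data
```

Transformed code:
def mix(parts, elems, data, d):
    data = 27
    data = 9
    if elems < elems >= 9:
        return 28
    for tmp in d:
        log(40)
        if data != 35:
            break
    for elems in d:
        record(15)
    for parts in d:
        emit(d)
    data = data - parts
    parts = 10 - data
    return data

parts = 10 - data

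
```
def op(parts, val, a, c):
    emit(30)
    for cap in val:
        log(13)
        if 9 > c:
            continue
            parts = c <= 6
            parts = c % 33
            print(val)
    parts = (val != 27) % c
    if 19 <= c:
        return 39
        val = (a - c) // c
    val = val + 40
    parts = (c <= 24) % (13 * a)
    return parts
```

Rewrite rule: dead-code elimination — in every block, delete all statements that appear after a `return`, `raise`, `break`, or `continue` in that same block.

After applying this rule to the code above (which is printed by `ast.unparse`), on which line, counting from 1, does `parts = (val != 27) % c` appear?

7

Transformed code:
def op(parts, val, a, c):
    emit(30)
    for cap in val:
        log(13)
        if 9 > c:
            continue
    parts = (val != 27) % c
    if 19 <= c:
        return 39
    val = val + 40
    parts = (c <= 24) % (13 * a)
    return parts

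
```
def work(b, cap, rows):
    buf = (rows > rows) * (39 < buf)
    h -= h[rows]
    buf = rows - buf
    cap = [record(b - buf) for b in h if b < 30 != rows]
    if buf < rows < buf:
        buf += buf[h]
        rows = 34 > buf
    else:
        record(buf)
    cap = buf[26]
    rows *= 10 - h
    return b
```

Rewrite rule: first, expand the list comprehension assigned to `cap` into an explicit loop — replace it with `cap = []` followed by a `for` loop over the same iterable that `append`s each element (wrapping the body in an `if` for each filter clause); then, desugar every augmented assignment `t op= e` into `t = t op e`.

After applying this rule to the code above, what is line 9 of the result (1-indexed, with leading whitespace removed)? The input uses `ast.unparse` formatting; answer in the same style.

if buf < rows < buf:

Transformed code:
def work(b, cap, rows):
    buf = (rows > rows) * (39 < buf)
    h = h - h[rows]
    buf = rows - buf
    cap = []
    for b in h:
        if b < 30 != rows:
            cap.append(record(b - buf))
    if buf < rows < buf:
        buf = buf + buf[h]
        rows = 34 > buf
    else:
        record(buf)
    cap = buf[26]
    rows = rows * (10 - h)
    return b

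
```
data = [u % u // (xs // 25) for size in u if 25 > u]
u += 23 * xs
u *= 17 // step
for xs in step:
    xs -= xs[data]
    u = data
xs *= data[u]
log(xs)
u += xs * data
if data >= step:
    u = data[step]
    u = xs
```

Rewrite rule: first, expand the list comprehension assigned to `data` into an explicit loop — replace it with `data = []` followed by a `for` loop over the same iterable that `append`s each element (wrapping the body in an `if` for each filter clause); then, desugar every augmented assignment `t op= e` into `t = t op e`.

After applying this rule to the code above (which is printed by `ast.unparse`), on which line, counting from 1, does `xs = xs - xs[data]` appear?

Transformed code:
data = []
for size in u:
    if 25 > u:
        data.append(u % u // (xs // 25))
u = u + 23 * xs
u = u * (17 // step)
for xs in step:
    xs = xs - xs[data]
    u = data
xs = xs * data[u]
log(xs)
u = u + xs * data
if data >= step:
    u = data[step]
    u = xs

8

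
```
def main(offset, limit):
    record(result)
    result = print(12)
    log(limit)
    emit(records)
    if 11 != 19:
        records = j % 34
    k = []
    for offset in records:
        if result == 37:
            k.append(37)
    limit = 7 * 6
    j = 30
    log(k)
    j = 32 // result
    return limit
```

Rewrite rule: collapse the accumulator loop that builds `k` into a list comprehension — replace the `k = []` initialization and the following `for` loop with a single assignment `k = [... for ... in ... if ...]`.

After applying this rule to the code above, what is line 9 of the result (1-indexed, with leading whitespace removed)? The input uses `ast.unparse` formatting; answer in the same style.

Transformed code:
def main(offset, limit):
    record(result)
    result = print(12)
    log(limit)
    emit(records)
    if 11 != 19:
        records = j % 34
    k = [37 for offset in records if result == 37]
    limit = 7 * 6
    j = 30
    log(k)
    j = 32 // result
    return limit

limit = 7 * 6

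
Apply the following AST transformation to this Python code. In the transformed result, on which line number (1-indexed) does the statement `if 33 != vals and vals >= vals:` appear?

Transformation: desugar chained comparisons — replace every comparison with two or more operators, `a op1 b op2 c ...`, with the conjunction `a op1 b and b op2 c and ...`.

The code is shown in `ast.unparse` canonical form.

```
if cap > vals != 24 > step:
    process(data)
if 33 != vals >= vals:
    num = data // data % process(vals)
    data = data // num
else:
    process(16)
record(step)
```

Transformed code:
if cap > vals and vals != 24 and (24 > step):
    process(data)
if 33 != vals and vals >= vals:
    num = data // data % process(vals)
    data = data // num
else:
    process(16)
record(step)

3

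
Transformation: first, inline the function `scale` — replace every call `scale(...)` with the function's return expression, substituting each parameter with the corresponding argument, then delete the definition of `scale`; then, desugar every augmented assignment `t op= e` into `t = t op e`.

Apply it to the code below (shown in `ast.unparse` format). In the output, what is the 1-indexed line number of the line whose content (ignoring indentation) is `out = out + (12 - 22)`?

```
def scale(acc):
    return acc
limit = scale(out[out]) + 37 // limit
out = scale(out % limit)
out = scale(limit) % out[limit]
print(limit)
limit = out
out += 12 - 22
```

6

Transformed code:
limit = out[out] + 37 // limit
out = out % limit
out = limit % out[limit]
print(limit)
limit = out
out = out + (12 - 22)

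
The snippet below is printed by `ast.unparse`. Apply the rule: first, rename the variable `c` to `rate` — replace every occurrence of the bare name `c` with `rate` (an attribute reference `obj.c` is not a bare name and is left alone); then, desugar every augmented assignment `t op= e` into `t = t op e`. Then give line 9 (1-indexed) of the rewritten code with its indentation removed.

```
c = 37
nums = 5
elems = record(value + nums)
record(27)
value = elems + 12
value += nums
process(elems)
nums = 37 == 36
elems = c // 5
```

Transformed code:
rate = 37
nums = 5
elems = record(value + nums)
record(27)
value = elems + 12
value = value + nums
process(elems)
nums = 37 == 36
elems = rate // 5

elems = rate // 5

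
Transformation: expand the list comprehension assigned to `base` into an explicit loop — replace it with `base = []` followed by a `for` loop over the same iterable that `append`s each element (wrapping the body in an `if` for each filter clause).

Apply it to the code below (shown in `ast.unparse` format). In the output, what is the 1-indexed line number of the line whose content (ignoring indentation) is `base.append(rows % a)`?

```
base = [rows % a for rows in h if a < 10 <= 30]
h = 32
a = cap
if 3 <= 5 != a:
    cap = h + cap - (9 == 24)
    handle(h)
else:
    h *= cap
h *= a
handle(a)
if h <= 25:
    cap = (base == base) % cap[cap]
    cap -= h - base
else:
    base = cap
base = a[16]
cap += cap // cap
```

Transformed code:
base = []
for rows in h:
    if a < 10 <= 30:
        base.append(rows % a)
h = 32
a = cap
if 3 <= 5 != a:
    cap = h + cap - (9 == 24)
    handle(h)
else:
    h *= cap
h *= a
handle(a)
if h <= 25:
    cap = (base == base) % cap[cap]
    cap -= h - base
else:
    base = cap
base = a[16]
cap += cap // cap

4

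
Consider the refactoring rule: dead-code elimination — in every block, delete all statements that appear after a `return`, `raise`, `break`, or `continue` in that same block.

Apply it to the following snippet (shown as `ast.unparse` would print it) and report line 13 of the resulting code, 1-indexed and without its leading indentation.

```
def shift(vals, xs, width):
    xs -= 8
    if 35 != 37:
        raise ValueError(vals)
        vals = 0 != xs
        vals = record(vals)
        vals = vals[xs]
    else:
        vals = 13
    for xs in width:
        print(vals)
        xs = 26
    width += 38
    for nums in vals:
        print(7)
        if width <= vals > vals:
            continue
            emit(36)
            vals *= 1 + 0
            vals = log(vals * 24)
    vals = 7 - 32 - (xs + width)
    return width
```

if width <= vals > vals:

Transformed code:
def shift(vals, xs, width):
    xs -= 8
    if 35 != 37:
        raise ValueError(vals)
    else:
        vals = 13
    for xs in width:
        print(vals)
        xs = 26
    width += 38
    for nums in vals:
        print(7)
        if width <= vals > vals:
            continue
    vals = 7 - 32 - (xs + width)
    return width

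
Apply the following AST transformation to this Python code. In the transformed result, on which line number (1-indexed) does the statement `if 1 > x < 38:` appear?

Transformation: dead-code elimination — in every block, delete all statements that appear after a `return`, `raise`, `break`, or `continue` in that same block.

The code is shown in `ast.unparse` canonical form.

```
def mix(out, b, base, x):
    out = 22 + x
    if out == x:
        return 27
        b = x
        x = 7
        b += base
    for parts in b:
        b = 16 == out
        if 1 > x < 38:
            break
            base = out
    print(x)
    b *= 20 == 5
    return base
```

7

Transformed code:
def mix(out, b, base, x):
    out = 22 + x
    if out == x:
        return 27
    for parts in b:
        b = 16 == out
        if 1 > x < 38:
            break
    print(x)
    b *= 20 == 5
    return base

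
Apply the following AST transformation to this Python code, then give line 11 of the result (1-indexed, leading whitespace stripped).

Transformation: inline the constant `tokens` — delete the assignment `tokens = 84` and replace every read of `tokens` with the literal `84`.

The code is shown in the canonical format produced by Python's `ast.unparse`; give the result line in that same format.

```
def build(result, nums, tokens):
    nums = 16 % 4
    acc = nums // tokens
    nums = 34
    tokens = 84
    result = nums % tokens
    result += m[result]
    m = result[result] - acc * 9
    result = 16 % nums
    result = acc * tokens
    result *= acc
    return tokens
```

return 84

Transformed code:
def build(result, nums, tokens):
    nums = 16 % 4
    acc = nums // 84
    nums = 34
    result = nums % 84
    result += m[result]
    m = result[result] - acc * 9
    result = 16 % nums
    result = acc * 84
    result *= acc
    return 84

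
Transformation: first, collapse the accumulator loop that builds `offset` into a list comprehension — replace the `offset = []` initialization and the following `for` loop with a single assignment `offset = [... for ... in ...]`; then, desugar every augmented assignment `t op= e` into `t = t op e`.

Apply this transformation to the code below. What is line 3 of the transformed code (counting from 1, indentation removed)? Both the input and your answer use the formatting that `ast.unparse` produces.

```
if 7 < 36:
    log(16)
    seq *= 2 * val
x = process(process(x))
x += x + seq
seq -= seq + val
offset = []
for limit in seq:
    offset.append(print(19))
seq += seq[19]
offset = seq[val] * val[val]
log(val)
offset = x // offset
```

Transformed code:
if 7 < 36:
    log(16)
    seq = seq * (2 * val)
x = process(process(x))
x = x + (x + seq)
seq = seq - (seq + val)
offset = [print(19) for limit in seq]
seq = seq + seq[19]
offset = seq[val] * val[val]
log(val)
offset = x // offset

seq = seq * (2 * val)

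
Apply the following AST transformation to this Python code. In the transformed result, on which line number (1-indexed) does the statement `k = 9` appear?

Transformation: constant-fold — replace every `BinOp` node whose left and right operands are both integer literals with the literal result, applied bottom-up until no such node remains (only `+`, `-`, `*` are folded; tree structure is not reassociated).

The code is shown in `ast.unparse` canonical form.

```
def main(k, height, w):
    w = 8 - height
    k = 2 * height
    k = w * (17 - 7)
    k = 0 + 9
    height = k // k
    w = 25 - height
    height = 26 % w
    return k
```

Transformed code:
def main(k, height, w):
    w = 8 - height
    k = 2 * height
    k = w * 10
    k = 9
    height = k // k
    w = 25 - height
    height = 26 % w
    return k

5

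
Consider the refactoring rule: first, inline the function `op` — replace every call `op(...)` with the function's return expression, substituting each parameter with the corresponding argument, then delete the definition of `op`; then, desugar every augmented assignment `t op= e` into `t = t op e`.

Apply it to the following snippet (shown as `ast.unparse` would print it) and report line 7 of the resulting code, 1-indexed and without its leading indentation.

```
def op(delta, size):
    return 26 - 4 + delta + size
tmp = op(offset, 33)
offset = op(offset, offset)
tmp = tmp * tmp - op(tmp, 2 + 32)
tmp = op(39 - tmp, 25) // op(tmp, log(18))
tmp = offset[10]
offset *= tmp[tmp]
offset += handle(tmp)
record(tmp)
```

offset = offset + handle(tmp)

Transformed code:
tmp = 26 - 4 + offset + 33
offset = 26 - 4 + offset + offset
tmp = tmp * tmp - (26 - 4 + tmp + (2 + 32))
tmp = (26 - 4 + (39 - tmp) + 25) // (26 - 4 + tmp + log(18))
tmp = offset[10]
offset = offset * tmp[tmp]
offset = offset + handle(tmp)
record(tmp)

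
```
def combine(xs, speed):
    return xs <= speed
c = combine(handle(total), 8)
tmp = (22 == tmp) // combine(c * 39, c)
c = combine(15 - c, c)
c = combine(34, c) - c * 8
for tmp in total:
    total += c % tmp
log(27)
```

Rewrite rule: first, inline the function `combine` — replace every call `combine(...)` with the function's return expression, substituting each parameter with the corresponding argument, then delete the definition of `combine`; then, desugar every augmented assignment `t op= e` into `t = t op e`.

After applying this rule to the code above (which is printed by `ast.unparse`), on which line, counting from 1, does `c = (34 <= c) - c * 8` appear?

4

Transformed code:
c = handle(total) <= 8
tmp = (22 == tmp) // (c * 39 <= c)
c = 15 - c <= c
c = (34 <= c) - c * 8
for tmp in total:
    total = total + c % tmp
log(27)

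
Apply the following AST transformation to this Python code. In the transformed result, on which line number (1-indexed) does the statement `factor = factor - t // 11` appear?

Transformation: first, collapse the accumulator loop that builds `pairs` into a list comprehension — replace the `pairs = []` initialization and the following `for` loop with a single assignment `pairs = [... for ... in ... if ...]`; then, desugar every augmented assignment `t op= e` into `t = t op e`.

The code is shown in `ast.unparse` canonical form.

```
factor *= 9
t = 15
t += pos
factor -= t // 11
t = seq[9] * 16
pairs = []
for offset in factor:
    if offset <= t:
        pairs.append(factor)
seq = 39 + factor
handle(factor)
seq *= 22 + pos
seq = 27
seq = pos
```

Transformed code:
factor = factor * 9
t = 15
t = t + pos
factor = factor - t // 11
t = seq[9] * 16
pairs = [factor for offset in factor if offset <= t]
seq = 39 + factor
handle(factor)
seq = seq * (22 + pos)
seq = 27
seq = pos

4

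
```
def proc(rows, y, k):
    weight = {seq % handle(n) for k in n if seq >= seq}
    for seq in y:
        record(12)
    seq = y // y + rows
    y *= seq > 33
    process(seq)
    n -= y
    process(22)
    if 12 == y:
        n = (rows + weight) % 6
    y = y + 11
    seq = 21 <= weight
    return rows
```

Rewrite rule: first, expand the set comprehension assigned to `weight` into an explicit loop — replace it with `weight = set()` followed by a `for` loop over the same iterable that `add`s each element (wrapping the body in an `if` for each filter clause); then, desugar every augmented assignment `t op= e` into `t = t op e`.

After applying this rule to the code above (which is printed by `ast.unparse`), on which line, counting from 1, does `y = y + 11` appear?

15

Transformed code:
def proc(rows, y, k):
    weight = set()
    for k in n:
        if seq >= seq:
            weight.add(seq % handle(n))
    for seq in y:
        record(12)
    seq = y // y + rows
    y = y * (seq > 33)
    process(seq)
    n = n - y
    process(22)
    if 12 == y:
        n = (rows + weight) % 6
    y = y + 11
    seq = 21 <= weight
    return rows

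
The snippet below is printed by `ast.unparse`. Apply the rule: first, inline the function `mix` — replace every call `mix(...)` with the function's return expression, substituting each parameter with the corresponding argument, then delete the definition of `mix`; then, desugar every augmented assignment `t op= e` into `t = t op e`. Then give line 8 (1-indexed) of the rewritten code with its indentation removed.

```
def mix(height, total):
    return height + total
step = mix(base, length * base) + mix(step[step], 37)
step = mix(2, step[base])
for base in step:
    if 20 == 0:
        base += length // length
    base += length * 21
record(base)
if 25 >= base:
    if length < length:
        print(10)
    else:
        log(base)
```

if 25 >= base:

Transformed code:
step = base + length * base + (step[step] + 37)
step = 2 + step[base]
for base in step:
    if 20 == 0:
        base = base + length // length
    base = base + length * 21
record(base)
if 25 >= base:
    if length < length:
        print(10)
    else:
        log(base)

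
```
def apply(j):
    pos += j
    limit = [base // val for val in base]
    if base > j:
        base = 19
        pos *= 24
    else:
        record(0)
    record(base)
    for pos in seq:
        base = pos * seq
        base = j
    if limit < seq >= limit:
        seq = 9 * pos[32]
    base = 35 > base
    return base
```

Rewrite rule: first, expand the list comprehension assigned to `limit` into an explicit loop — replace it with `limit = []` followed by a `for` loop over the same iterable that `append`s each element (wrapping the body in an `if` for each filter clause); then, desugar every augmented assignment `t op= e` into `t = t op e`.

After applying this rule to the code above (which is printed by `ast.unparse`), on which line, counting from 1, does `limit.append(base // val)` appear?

Transformed code:
def apply(j):
    pos = pos + j
    limit = []
    for val in base:
        limit.append(base // val)
    if base > j:
        base = 19
        pos = pos * 24
    else:
        record(0)
    record(base)
    for pos in seq:
        base = pos * seq
        base = j
    if limit < seq >= limit:
        seq = 9 * pos[32]
    base = 35 > base
    return base

5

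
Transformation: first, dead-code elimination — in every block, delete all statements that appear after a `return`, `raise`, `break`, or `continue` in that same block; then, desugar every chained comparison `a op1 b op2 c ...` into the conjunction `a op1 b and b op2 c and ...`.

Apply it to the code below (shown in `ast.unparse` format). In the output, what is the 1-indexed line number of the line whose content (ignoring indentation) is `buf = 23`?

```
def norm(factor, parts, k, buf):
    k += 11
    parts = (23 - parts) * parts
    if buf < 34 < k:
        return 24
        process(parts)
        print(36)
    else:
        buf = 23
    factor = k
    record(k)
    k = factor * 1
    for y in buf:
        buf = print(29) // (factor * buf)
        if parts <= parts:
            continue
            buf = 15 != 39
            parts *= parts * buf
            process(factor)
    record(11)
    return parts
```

7

Transformed code:
def norm(factor, parts, k, buf):
    k += 11
    parts = (23 - parts) * parts
    if buf < 34 and 34 < k:
        return 24
    else:
        buf = 23
    factor = k
    record(k)
    k = factor * 1
    for y in buf:
        buf = print(29) // (factor * buf)
        if parts <= parts:
            continue
    record(11)
    return parts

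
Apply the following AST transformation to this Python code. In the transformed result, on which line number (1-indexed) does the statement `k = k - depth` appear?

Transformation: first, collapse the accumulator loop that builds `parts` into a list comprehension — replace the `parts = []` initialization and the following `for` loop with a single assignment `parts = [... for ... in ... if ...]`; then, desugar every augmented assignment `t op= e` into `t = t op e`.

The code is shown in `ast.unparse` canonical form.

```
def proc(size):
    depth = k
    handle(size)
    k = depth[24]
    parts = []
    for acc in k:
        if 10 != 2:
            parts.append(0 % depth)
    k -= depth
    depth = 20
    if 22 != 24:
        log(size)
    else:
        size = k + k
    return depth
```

Transformed code:
def proc(size):
    depth = k
    handle(size)
    k = depth[24]
    parts = [0 % depth for acc in k if 10 != 2]
    k = k - depth
    depth = 20
    if 22 != 24:
        log(size)
    else:
        size = k + k
    return depth

6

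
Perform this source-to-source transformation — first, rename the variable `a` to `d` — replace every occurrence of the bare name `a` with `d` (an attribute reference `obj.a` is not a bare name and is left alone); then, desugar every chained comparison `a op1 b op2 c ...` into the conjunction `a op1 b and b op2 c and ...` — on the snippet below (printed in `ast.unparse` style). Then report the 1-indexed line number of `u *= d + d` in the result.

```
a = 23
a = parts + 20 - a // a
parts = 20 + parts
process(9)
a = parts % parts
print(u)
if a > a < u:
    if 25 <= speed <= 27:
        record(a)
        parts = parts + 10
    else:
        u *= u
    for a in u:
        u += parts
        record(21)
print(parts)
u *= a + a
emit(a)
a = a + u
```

17

Transformed code:
d = 23
d = parts + 20 - d // d
parts = 20 + parts
process(9)
d = parts % parts
print(u)
if d > d and d < u:
    if 25 <= speed and speed <= 27:
        record(d)
        parts = parts + 10
    else:
        u *= u
    for d in u:
        u += parts
        record(21)
print(parts)
u *= d + d
emit(d)
d = d + u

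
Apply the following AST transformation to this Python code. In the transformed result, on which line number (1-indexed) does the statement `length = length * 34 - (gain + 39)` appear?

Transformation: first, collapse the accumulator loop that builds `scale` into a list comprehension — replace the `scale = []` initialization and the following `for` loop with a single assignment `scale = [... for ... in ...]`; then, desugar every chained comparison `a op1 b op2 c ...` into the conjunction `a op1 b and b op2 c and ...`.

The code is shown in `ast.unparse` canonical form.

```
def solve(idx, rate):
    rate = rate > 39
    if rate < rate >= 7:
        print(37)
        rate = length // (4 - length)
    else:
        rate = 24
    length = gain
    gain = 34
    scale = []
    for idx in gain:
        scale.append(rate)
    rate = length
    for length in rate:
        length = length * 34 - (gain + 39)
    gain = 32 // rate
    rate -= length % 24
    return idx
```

Transformed code:
def solve(idx, rate):
    rate = rate > 39
    if rate < rate and rate >= 7:
        print(37)
        rate = length // (4 - length)
    else:
        rate = 24
    length = gain
    gain = 34
    scale = [rate for idx in gain]
    rate = length
    for length in rate:
        length = length * 34 - (gain + 39)
    gain = 32 // rate
    rate -= length % 24
    return idx

13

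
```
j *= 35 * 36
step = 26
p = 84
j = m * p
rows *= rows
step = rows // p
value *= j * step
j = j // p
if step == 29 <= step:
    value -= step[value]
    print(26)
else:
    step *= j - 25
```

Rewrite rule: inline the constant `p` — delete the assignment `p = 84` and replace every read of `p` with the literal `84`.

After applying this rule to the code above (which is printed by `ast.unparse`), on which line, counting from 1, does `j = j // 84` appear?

7

Transformed code:
j *= 35 * 36
step = 26
j = m * 84
rows *= rows
step = rows // 84
value *= j * step
j = j // 84
if step == 29 <= step:
    value -= step[value]
    print(26)
else:
    step *= j - 25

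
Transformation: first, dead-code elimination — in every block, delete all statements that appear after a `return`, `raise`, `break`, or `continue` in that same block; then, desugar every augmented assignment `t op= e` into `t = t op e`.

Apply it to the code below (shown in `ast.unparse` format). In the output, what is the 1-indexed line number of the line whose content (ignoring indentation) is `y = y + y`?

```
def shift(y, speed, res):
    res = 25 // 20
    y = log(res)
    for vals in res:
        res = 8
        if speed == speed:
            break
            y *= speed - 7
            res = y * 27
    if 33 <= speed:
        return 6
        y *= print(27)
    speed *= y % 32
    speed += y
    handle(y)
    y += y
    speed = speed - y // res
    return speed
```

13

Transformed code:
def shift(y, speed, res):
    res = 25 // 20
    y = log(res)
    for vals in res:
        res = 8
        if speed == speed:
            break
    if 33 <= speed:
        return 6
    speed = speed * (y % 32)
    speed = speed + y
    handle(y)
    y = y + y
    speed = speed - y // res
    return speed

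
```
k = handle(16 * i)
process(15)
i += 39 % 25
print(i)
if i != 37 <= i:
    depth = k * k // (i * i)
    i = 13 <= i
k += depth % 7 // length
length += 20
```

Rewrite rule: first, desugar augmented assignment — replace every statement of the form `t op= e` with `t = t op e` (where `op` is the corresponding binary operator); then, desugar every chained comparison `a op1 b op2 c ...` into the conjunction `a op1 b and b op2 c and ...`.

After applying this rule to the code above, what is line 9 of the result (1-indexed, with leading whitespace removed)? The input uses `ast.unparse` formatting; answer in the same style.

Transformed code:
k = handle(16 * i)
process(15)
i = i + 39 % 25
print(i)
if i != 37 and 37 <= i:
    depth = k * k // (i * i)
    i = 13 <= i
k = k + depth % 7 // length
length = length + 20

length = length + 20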